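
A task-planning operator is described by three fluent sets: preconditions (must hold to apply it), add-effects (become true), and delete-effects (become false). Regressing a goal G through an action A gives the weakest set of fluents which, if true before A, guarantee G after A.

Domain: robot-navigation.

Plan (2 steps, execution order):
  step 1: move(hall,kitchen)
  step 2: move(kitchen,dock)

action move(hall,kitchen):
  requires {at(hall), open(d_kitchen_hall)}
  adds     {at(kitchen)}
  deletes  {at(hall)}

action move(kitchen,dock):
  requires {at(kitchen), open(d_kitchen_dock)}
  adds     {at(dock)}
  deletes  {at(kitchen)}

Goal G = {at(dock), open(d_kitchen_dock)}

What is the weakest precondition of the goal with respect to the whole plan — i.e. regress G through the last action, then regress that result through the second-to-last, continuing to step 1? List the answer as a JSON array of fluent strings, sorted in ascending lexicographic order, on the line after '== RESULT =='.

Work backward from the goal:
  through step 2 (move(kitchen,dock)): drop {at(dock)}, keep {open(d_kitchen_dock)}, require {at(kitchen), open(d_kitchen_dock)}
    → {at(kitchen), open(d_kitchen_dock)}
  through step 1 (move(hall,kitchen)): drop {at(kitchen)}, keep {open(d_kitchen_dock)}, require {at(hall), open(d_kitchen_hall)}
    → {at(hall), open(d_kitchen_dock), open(d_kitchen_hall)}

== RESULT ==
["at(hall)", "open(d_kitchen_dock)", "open(d_kitchen_hall)"]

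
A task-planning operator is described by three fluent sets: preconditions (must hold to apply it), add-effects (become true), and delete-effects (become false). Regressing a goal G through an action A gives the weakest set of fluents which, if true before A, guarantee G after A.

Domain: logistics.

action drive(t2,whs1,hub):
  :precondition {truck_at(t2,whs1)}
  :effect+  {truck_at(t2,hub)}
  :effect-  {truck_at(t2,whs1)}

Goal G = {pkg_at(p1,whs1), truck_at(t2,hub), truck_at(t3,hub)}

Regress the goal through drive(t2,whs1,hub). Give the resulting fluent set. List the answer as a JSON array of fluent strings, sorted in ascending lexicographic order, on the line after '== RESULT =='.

Regress:
  G ∩ del = {}  (empty — regression defined)
  G \ add = {pkg_at(p1,whs1), truck_at(t2,hub), truck_at(t3,hub)} \ {truck_at(t2,hub)} = {pkg_at(p1,whs1), truck_at(t3,hub)}
  ∪ pre   = {pkg_at(p1,whs1), truck_at(t3,hub)} ∪ {truck_at(t2,whs1)}
          = {pkg_at(p1,whs1), truck_at(t2,whs1), truck_at(t3,hub)}

== RESULT ==
["pkg_at(p1,whs1)", "truck_at(t2,whs1)", "truck_at(t3,hub)"]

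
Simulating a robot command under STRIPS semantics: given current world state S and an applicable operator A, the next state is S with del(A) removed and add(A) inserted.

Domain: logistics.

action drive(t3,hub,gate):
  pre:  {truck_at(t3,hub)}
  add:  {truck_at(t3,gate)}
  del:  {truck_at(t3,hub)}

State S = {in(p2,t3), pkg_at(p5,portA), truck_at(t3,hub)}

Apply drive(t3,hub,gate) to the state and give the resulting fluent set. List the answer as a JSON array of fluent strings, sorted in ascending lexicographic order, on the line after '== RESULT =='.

Progress:
  pre ⊆ S: {truck_at(t3,hub)} ⊆ S  — applicable
  S \ del = {in(p2,t3), pkg_at(p5,portA)}
  ∪ add   = {in(p2,t3), pkg_at(p5,portA), truck_at(t3,gate)}

== RESULT ==
["in(p2,t3)", "pkg_at(p5,portA)", "truck_at(t3,gate)"]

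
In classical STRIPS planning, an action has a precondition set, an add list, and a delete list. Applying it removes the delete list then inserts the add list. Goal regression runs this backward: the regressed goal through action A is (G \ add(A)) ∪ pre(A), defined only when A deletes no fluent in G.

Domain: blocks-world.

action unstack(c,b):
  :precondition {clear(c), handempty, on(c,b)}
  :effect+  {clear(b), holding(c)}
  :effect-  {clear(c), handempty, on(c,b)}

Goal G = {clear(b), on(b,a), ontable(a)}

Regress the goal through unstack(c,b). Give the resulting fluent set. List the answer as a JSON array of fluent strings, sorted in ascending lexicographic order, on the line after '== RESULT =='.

Compute (G \ add) ∪ pre:
  G ∩ del = {}  (empty — regression defined)
  G \ add = {clear(b), on(b,a), ontable(a)} \ {clear(b), holding(c)} = {on(b,a), ontable(a)}
  ∪ pre   = {on(b,a), ontable(a)} ∪ {clear(c), handempty, on(c,b)}
          = {clear(c), handempty, on(b,a), on(c,b), ontable(a)}

== RESULT ==
["clear(c)", "handempty", "on(b,a)", "on(c,b)", "ontable(a)"]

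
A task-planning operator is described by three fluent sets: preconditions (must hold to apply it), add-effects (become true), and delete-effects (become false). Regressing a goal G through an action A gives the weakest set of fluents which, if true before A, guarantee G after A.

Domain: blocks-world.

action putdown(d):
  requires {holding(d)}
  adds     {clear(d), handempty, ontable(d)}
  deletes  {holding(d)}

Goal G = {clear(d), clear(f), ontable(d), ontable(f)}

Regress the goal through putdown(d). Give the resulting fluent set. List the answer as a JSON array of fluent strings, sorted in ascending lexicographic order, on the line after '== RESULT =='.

Compute (G \ add) ∪ pre:
  G ∩ del = {}  (empty — regression defined)
  G \ add = {clear(d), clear(f), ontable(d), ontable(f)} \ {clear(d), handempty, ontable(d)} = {clear(f), ontable(f)}
  ∪ pre   = {clear(f), ontable(f)} ∪ {holding(d)}
          = {clear(f), holding(d), ontable(f)}

== RESULT ==
["clear(f)", "holding(d)", "ontable(f)"]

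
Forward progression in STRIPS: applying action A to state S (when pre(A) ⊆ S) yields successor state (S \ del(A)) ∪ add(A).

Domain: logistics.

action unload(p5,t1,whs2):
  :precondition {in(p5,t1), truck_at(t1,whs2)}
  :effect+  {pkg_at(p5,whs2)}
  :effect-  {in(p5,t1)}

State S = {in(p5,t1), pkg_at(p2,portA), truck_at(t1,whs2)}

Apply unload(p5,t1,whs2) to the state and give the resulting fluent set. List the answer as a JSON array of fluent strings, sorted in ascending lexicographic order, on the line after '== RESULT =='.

Compute (S \ del) ∪ add:
  pre ⊆ S: {in(p5,t1), truck_at(t1,whs2)} ⊆ S  — applicable
  S \ del = {pkg_at(p2,portA), truck_at(t1,whs2)}
  ∪ add   = {pkg_at(p2,portA), pkg_at(p5,whs2), truck_at(t1,whs2)}

== RESULT ==
["pkg_at(p2,portA)", "pkg_at(p5,whs2)", "truck_at(t1,whs2)"]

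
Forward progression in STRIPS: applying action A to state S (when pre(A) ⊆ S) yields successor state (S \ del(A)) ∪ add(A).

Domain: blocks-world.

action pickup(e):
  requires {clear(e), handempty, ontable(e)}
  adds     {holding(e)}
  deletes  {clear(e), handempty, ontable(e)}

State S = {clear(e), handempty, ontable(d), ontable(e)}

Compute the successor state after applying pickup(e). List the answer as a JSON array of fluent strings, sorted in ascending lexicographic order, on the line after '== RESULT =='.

Compute (S \ del) ∪ add:
  pre ⊆ S: {clear(e), handempty, ontable(e)} ⊆ S  — applicable
  S \ del = {ontable(d)}
  ∪ add   = {holding(e), ontable(d)}

== RESULT ==
["holding(e)", "ontable(d)"]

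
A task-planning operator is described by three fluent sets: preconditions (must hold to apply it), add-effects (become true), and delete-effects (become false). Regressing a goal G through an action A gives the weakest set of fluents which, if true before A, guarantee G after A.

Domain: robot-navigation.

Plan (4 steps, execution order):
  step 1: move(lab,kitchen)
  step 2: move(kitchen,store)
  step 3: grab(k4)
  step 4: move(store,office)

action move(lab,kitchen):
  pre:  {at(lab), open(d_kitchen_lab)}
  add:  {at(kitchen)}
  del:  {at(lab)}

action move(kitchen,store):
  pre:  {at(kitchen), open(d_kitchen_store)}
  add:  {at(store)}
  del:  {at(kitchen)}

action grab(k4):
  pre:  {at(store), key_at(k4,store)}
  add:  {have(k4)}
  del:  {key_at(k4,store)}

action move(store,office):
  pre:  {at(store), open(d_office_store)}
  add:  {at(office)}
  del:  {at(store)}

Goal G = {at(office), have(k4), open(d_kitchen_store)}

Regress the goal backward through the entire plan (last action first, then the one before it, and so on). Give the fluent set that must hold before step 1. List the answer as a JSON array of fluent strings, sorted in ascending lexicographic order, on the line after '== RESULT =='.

Regress step by step:
  through step 4 (move(store,office)): drop {at(office)}, keep {have(k4), open(d_kitchen_store)}, require {at(store), open(d_office_store)}
    → {at(store), have(k4), open(d_kitchen_store), open(d_office_store)}
  through step 3 (grab(k4)): drop {have(k4)}, keep {at(store), open(d_kitchen_store), open(d_office_store)}, require {at(store), key_at(k4,store)}
    → {at(store), key_at(k4,store), open(d_kitchen_store), open(d_office_store)}
  through step 2 (move(kitchen,store)): drop {at(store)}, keep {key_at(k4,store), open(d_kitchen_store), open(d_office_store)}, require {at(kitchen), open(d_kitchen_store)}
    → {at(kitchen), key_at(k4,store), open(d_kitchen_store), open(d_office_store)}
  through step 1 (move(lab,kitchen)): drop {at(kitchen)}, keep {key_at(k4,store), open(d_kitchen_store), open(d_office_store)}, require {at(lab), open(d_kitchen_lab)}
    → {at(lab), key_at(k4,store), open(d_kitchen_lab), open(d_kitchen_store), open(d_office_store)}

== RESULT ==
["at(lab)", "key_at(k4,store)", "open(d_kitchen_lab)", "open(d_kitchen_store)", "open(d_office_store)"]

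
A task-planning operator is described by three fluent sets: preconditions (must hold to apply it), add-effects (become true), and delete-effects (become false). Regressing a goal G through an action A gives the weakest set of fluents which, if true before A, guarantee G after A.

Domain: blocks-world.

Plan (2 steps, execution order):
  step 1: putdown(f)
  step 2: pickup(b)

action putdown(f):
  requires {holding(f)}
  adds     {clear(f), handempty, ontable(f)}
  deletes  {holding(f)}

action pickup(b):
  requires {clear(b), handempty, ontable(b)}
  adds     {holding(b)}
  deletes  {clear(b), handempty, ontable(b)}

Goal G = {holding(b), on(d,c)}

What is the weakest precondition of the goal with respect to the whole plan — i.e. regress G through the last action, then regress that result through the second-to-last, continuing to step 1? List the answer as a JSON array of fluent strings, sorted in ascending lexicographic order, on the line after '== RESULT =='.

Work backward from the goal:
  through step 2 (pickup(b)): drop {holding(b)}, keep {on(d,c)}, require {clear(b), handempty, ontable(b)}
    → {clear(b), handempty, on(d,c), ontable(b)}
  through step 1 (putdown(f)): drop {handempty}, keep {clear(b), on(d,c), ontable(b)}, require {holding(f)}
    → {clear(b), holding(f), on(d,c), ontable(b)}

== RESULT ==
["clear(b)", "holding(f)", "on(d,c)", "ontable(b)"]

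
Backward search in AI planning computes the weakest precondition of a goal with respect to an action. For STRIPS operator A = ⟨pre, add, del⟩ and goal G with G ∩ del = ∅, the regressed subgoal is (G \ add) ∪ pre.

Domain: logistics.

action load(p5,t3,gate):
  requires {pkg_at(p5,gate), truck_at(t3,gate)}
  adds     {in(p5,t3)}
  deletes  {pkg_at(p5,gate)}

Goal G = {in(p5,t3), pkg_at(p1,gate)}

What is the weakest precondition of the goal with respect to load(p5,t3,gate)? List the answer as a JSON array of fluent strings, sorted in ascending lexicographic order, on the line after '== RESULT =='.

Regress:
  G ∩ del = {}  (empty — regression defined)
  G \ add = {in(p5,t3), pkg_at(p1,gate)} \ {in(p5,t3)} = {pkg_at(p1,gate)}
  ∪ pre   = {pkg_at(p1,gate)} ∪ {pkg_at(p5,gate), truck_at(t3,gate)}
          = {pkg_at(p1,gate), pkg_at(p5,gate), truck_at(t3,gate)}

== RESULT ==
["pkg_at(p1,gate)", "pkg_at(p5,gate)", "truck_at(t3,gate)"]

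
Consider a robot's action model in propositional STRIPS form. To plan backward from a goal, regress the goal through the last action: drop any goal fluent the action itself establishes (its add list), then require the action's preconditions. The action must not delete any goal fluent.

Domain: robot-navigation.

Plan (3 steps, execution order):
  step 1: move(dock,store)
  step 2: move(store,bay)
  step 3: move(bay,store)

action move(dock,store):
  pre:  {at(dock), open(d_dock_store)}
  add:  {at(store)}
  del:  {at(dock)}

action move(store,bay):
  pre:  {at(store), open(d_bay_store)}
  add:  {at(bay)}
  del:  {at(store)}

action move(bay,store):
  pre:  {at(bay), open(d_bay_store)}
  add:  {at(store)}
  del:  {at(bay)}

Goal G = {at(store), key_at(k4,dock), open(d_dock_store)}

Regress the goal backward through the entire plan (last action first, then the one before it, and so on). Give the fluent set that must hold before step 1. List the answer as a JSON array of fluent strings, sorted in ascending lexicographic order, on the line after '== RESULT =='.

Work backward from the goal:
  through step 3 (move(bay,store)): drop {at(store)}, keep {key_at(k4,dock), open(d_dock_store)}, require {at(bay), open(d_bay_store)}
    → {at(bay), key_at(k4,dock), open(d_bay_store), open(d_dock_store)}
  through step 2 (move(store,bay)): drop {at(bay)}, keep {key_at(k4,dock), open(d_bay_store), open(d_dock_store)}, require {at(store), open(d_bay_store)}
    → {at(store), key_at(k4,dock), open(d_bay_store), open(d_dock_store)}
  through step 1 (move(dock,store)): drop {at(store)}, keep {key_at(k4,dock), open(d_bay_store), open(d_dock_store)}, require {at(dock), open(d_dock_store)}
    → {at(dock), key_at(k4,dock), open(d_bay_store), open(d_dock_store)}

== RESULT ==
["at(dock)", "key_at(k4,dock)", "open(d_bay_store)", "open(d_dock_store)"]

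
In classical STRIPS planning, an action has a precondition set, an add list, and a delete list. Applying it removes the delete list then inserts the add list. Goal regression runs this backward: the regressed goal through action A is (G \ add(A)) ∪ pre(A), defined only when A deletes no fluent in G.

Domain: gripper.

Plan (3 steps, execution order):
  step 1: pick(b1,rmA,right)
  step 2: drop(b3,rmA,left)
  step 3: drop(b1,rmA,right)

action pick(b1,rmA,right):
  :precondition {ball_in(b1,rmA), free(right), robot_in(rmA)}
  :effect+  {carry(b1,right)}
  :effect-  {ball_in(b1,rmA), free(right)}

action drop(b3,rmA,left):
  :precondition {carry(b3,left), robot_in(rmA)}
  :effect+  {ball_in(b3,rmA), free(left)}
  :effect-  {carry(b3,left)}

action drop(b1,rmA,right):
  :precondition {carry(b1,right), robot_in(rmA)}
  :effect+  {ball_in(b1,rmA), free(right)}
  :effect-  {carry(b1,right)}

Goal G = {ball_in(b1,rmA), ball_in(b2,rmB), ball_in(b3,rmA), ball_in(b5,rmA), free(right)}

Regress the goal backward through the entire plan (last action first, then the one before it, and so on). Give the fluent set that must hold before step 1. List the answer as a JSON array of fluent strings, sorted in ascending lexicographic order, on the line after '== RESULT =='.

Regress step by step:
  through step 3 (drop(b1,rmA,right)): drop {ball_in(b1,rmA), free(right)}, keep {ball_in(b2,rmB), ball_in(b3,rmA), ball_in(b5,rmA)}, require {carry(b1,right), robot_in(rmA)}
    → {ball_in(b2,rmB), ball_in(b3,rmA), ball_in(b5,rmA), carry(b1,right), robot_in(rmA)}
  through step 2 (drop(b3,rmA,left)): drop {ball_in(b3,rmA)}, keep {ball_in(b2,rmB), ball_in(b5,rmA), carry(b1,right), robot_in(rmA)}, require {carry(b3,left), robot_in(rmA)}
    → {ball_in(b2,rmB), ball_in(b5,rmA), carry(b1,right), carry(b3,left), robot_in(rmA)}
  through step 1 (pick(b1,rmA,right)): drop {carry(b1,right)}, keep {ball_in(b2,rmB), ball_in(b5,rmA), carry(b3,left), robot_in(rmA)}, require {ball_in(b1,rmA), free(right), robot_in(rmA)}
    → {ball_in(b1,rmA), ball_in(b2,rmB), ball_in(b5,rmA), carry(b3,left), free(right), robot_in(rmA)}

== RESULT ==
["ball_in(b1,rmA)", "ball_in(b2,rmB)", "ball_in(b5,rmA)", "carry(b3,left)", "free(right)", "robot_in(rmA)"]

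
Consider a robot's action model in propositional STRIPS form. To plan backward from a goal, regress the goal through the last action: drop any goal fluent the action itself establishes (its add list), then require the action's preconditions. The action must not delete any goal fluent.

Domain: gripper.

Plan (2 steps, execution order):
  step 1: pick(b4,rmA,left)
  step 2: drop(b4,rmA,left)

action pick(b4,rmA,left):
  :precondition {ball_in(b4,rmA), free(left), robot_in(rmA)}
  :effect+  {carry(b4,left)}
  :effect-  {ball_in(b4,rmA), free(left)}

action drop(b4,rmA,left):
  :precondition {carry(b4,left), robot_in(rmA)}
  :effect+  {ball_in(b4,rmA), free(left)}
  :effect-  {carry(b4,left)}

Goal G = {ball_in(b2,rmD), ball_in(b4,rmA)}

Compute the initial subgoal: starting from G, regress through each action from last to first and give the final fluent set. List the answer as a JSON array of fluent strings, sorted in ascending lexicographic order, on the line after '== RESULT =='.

Regress step by step:
  through step 2 (drop(b4,rmA,left)): drop {ball_in(b4,rmA)}, keep {ball_in(b2,rmD)}, require {carry(b4,left), robot_in(rmA)}
    → {ball_in(b2,rmD), carry(b4,left), robot_in(rmA)}
  through step 1 (pick(b4,rmA,left)): drop {carry(b4,left)}, keep {ball_in(b2,rmD), robot_in(rmA)}, require {ball_in(b4,rmA), free(left), robot_in(rmA)}
    → {ball_in(b2,rmD), ball_in(b4,rmA), free(left), robot_in(rmA)}

== RESULT ==
["ball_in(b2,rmD)", "ball_in(b4,rmA)", "free(left)", "robot_in(rmA)"]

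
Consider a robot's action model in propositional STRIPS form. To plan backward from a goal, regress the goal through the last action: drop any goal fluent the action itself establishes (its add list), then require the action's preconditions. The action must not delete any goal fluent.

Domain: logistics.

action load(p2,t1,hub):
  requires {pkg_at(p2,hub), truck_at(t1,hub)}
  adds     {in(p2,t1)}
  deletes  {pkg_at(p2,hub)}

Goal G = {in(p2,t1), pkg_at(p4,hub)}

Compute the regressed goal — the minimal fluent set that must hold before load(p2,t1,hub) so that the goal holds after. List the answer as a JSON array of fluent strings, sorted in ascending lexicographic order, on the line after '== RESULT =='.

Compute (G \ add) ∪ pre:
  G ∩ del = {}  (empty — regression defined)
  G \ add = {in(p2,t1), pkg_at(p4,hub)} \ {in(p2,t1)} = {pkg_at(p4,hub)}
  ∪ pre   = {pkg_at(p4,hub)} ∪ {pkg_at(p2,hub), truck_at(t1,hub)}
          = {pkg_at(p2,hub), pkg_at(p4,hub), truck_at(t1,hub)}

== RESULT ==
["pkg_at(p2,hub)", "pkg_at(p4,hub)", "truck_at(t1,hub)"]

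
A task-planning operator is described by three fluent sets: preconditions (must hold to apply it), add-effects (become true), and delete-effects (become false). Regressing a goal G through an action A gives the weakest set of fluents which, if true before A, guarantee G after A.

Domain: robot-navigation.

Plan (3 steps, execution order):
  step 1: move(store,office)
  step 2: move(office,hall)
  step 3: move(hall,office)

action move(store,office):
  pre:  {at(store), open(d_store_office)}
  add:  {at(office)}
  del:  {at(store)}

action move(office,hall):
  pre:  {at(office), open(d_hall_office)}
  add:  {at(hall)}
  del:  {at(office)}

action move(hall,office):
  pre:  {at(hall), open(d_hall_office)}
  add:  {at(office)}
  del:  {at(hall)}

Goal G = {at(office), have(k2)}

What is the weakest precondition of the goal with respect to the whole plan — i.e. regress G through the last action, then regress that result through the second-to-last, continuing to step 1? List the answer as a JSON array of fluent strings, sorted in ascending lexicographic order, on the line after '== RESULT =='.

Regress step by step:
  through step 3 (move(hall,office)): drop {at(office)}, keep {have(k2)}, require {at(hall), open(d_hall_office)}
    → {at(hall), have(k2), open(d_hall_office)}
  through step 2 (move(office,hall)): drop {at(hall)}, keep {have(k2), open(d_hall_office)}, require {at(office), open(d_hall_office)}
    → {at(office), have(k2), open(d_hall_office)}
  through step 1 (move(store,office)): drop {at(office)}, keep {have(k2), open(d_hall_office)}, require {at(store), open(d_store_office)}
    → {at(store), have(k2), open(d_hall_office), open(d_store_office)}

== RESULT ==
["at(store)", "have(k2)", "open(d_hall_office)", "open(d_store_office)"]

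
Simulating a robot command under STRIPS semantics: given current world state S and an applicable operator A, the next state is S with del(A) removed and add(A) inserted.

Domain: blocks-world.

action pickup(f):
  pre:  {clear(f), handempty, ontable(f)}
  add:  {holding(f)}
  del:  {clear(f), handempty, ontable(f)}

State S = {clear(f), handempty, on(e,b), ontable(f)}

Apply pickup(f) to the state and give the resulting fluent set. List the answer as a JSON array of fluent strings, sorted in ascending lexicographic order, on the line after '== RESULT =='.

Progress:
  pre ⊆ S: {clear(f), handempty, ontable(f)} ⊆ S  — applicable
  S \ del = {on(e,b)}
  ∪ add   = {holding(f), on(e,b)}

== RESULT ==
["holding(f)", "on(e,b)"]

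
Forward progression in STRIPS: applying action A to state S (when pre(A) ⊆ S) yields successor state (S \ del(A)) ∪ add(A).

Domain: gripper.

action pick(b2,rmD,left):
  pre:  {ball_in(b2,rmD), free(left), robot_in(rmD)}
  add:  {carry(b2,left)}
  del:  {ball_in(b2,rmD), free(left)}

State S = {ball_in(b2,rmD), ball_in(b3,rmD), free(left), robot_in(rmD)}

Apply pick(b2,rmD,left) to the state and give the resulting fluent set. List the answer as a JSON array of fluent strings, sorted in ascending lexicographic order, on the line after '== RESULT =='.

Compute (S \ del) ∪ add:
  pre ⊆ S: {ball_in(b2,rmD), free(left), robot_in(rmD)} ⊆ S  — applicable
  S \ del = {ball_in(b3,rmD), robot_in(rmD)}
  ∪ add   = {ball_in(b3,rmD), carry(b2,left), robot_in(rmD)}

== RESULT ==
["ball_in(b3,rmD)", "carry(b2,left)", "robot_in(rmD)"]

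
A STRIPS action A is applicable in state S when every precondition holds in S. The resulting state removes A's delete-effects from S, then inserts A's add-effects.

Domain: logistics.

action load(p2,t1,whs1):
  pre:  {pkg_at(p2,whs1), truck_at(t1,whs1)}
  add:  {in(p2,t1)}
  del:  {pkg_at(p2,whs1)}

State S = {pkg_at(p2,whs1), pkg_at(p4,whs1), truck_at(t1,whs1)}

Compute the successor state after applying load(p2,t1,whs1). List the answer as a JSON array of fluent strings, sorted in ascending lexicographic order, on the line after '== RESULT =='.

Compute (S \ del) ∪ add:
  pre ⊆ S: {pkg_at(p2,whs1), truck_at(t1,whs1)} ⊆ S  — applicable
  S \ del = {pkg_at(p4,whs1), truck_at(t1,whs1)}
  ∪ add   = {in(p2,t1), pkg_at(p4,whs1), truck_at(t1,whs1)}

== RESULT ==
["in(p2,t1)", "pkg_at(p4,whs1)", "truck_at(t1,whs1)"]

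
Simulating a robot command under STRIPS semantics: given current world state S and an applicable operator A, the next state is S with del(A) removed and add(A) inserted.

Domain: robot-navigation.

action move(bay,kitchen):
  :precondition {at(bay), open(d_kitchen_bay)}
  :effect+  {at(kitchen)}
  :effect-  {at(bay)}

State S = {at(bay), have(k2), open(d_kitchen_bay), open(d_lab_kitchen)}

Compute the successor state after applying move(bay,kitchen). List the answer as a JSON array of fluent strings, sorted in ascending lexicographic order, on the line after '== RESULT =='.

Compute (S \ del) ∪ add:
  pre ⊆ S: {at(bay), open(d_kitchen_bay)} ⊆ S  — applicable
  S \ del = {have(k2), open(d_kitchen_bay), open(d_lab_kitchen)}
  ∪ add   = {at(kitchen), have(k2), open(d_kitchen_bay), open(d_lab_kitchen)}

== RESULT ==
["at(kitchen)", "have(k2)", "open(d_kitchen_bay)", "open(d_lab_kitchen)"]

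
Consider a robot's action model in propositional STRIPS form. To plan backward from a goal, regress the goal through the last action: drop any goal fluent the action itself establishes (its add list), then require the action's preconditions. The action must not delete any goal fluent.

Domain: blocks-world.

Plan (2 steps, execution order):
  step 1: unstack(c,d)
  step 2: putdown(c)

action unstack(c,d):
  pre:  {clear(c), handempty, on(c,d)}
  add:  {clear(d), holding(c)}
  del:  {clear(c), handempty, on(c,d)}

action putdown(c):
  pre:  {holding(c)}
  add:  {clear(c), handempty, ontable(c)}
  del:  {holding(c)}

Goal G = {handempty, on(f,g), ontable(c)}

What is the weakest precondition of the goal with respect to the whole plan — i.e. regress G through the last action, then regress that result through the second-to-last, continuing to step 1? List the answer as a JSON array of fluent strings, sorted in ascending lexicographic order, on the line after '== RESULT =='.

Regress step by step:
  through step 2 (putdown(c)): drop {handempty, ontable(c)}, keep {on(f,g)}, require {holding(c)}
    → {holding(c), on(f,g)}
  through step 1 (unstack(c,d)): drop {holding(c)}, keep {on(f,g)}, require {clear(c), handempty, on(c,d)}
    → {clear(c), handempty, on(c,d), on(f,g)}

== RESULT ==
["clear(c)", "handempty", "on(c,d)", "on(f,g)"]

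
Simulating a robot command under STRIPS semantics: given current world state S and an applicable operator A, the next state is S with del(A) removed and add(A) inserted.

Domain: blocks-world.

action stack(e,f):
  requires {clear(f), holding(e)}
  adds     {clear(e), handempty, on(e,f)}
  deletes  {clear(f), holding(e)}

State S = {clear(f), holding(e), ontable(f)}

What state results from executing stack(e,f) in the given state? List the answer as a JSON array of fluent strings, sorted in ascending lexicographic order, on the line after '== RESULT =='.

Progress:
  pre ⊆ S: {clear(f), holding(e)} ⊆ S  — applicable
  S \ del = {ontable(f)}
  ∪ add   = {clear(e), handempty, on(e,f), ontable(f)}

== RESULT ==
["clear(e)", "handempty", "on(e,f)", "ontable(f)"]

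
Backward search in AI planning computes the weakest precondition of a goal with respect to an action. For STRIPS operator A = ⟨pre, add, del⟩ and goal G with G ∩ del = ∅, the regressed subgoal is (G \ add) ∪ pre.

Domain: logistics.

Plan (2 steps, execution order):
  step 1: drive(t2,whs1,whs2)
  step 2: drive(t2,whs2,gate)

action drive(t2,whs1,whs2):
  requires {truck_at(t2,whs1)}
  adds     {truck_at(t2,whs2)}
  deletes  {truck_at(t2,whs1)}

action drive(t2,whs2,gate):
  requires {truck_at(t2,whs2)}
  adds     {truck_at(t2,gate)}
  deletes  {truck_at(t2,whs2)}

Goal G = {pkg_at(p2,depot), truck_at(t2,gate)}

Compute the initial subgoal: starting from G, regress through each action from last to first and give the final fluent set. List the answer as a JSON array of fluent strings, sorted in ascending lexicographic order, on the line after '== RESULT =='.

Work backward from the goal:
  through step 2 (drive(t2,whs2,gate)): drop {truck_at(t2,gate)}, keep {pkg_at(p2,depot)}, require {truck_at(t2,whs2)}
    → {pkg_at(p2,depot), truck_at(t2,whs2)}
  through step 1 (drive(t2,whs1,whs2)): drop {truck_at(t2,whs2)}, keep {pkg_at(p2,depot)}, require {truck_at(t2,whs1)}
    → {pkg_at(p2,depot), truck_at(t2,whs1)}

== RESULT ==
["pkg_at(p2,depot)", "truck_at(t2,whs1)"]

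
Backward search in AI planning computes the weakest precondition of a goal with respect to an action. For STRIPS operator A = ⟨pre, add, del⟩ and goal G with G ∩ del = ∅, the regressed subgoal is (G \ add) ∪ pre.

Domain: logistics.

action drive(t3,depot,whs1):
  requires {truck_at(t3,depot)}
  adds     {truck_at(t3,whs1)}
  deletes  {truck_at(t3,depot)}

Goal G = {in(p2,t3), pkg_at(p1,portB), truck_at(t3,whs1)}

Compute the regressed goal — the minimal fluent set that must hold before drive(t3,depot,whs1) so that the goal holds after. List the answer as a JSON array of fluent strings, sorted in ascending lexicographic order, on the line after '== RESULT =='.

Compute (G \ add) ∪ pre:
  G ∩ del = {}  (empty — regression defined)
  G \ add = {in(p2,t3), pkg_at(p1,portB), truck_at(t3,whs1)} \ {truck_at(t3,whs1)} = {in(p2,t3), pkg_at(p1,portB)}
  ∪ pre   = {in(p2,t3), pkg_at(p1,portB)} ∪ {truck_at(t3,depot)}
          = {in(p2,t3), pkg_at(p1,portB), truck_at(t3,depot)}

== RESULT ==
["in(p2,t3)", "pkg_at(p1,portB)", "truck_at(t3,depot)"]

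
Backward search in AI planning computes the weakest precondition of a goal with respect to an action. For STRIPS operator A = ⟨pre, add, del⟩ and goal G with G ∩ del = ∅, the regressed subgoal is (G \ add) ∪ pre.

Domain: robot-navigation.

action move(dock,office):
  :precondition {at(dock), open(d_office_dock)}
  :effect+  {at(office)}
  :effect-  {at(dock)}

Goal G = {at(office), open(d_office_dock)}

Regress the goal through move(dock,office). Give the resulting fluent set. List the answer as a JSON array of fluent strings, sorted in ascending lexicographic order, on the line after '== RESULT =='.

Compute (G \ add) ∪ pre:
  G ∩ del = {}  (empty — regression defined)
  G \ add = {at(office), open(d_office_dock)} \ {at(office)} = {open(d_office_dock)}
  ∪ pre   = {open(d_office_dock)} ∪ {at(dock), open(d_office_dock)}
          = {at(dock), open(d_office_dock)}

== RESULT ==
["at(dock)", "open(d_office_dock)"]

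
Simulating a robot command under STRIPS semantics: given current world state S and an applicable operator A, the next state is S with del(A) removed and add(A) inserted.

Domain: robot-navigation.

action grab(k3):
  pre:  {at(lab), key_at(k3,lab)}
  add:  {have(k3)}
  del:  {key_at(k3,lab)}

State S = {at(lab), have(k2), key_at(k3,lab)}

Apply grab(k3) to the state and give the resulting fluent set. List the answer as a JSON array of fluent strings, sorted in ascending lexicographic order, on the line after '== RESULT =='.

Progress:
  pre ⊆ S: {at(lab), key_at(k3,lab)} ⊆ S  — applicable
  S \ del = {at(lab), have(k2)}
  ∪ add   = {at(lab), have(k2), have(k3)}

== RESULT ==
["at(lab)", "have(k2)", "have(k3)"]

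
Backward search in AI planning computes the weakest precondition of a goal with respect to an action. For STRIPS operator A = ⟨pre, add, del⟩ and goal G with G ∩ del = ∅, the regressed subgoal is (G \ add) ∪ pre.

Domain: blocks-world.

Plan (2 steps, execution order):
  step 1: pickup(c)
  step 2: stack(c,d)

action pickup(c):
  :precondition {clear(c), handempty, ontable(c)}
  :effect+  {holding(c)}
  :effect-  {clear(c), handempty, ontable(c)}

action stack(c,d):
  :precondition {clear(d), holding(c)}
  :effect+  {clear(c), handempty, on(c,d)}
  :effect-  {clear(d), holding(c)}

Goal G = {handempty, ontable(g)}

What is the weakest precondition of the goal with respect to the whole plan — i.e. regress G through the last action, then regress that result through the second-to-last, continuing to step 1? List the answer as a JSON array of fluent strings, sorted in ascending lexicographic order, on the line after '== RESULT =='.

Work backward from the goal:
  through step 2 (stack(c,d)): drop {handempty}, keep {ontable(g)}, require {clear(d), holding(c)}
    → {clear(d), holding(c), ontable(g)}
  through step 1 (pickup(c)): drop {holding(c)}, keep {clear(d), ontable(g)}, require {clear(c), handempty, ontable(c)}
    → {clear(c), clear(d), handempty, ontable(c), ontable(g)}

== RESULT ==
["clear(c)", "clear(d)", "handempty", "ontable(c)", "ontable(g)"]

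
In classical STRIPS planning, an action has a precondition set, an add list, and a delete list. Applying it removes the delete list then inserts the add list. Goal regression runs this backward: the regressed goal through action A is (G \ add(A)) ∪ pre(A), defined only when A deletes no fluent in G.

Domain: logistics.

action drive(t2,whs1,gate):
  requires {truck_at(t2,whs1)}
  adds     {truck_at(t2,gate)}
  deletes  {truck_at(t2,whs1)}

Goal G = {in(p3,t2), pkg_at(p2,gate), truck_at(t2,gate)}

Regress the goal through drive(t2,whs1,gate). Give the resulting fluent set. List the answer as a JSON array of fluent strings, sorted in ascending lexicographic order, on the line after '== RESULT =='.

Compute (G \ add) ∪ pre:
  G ∩ del = {}  (empty — regression defined)
  G \ add = {in(p3,t2), pkg_at(p2,gate), truck_at(t2,gate)} \ {truck_at(t2,gate)} = {in(p3,t2), pkg_at(p2,gate)}
  ∪ pre   = {in(p3,t2), pkg_at(p2,gate)} ∪ {truck_at(t2,whs1)}
          = {in(p3,t2), pkg_at(p2,gate), truck_at(t2,whs1)}

== RESULT ==
["in(p3,t2)", "pkg_at(p2,gate)", "truck_at(t2,whs1)"]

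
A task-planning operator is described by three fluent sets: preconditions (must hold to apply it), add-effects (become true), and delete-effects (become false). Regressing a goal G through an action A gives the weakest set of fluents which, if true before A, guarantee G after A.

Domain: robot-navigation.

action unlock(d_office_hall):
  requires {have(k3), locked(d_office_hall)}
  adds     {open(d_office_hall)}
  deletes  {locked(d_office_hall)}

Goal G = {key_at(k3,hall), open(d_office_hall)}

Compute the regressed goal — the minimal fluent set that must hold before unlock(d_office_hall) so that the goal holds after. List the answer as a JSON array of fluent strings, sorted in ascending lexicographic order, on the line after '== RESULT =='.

Regress:
  G ∩ del = {}  (empty — regression defined)
  G \ add = {key_at(k3,hall), open(d_office_hall)} \ {open(d_office_hall)} = {key_at(k3,hall)}
  ∪ pre   = {key_at(k3,hall)} ∪ {have(k3), locked(d_office_hall)}
          = {have(k3), key_at(k3,hall), locked(d_office_hall)}

== RESULT ==
["have(k3)", "key_at(k3,hall)", "locked(d_office_hall)"]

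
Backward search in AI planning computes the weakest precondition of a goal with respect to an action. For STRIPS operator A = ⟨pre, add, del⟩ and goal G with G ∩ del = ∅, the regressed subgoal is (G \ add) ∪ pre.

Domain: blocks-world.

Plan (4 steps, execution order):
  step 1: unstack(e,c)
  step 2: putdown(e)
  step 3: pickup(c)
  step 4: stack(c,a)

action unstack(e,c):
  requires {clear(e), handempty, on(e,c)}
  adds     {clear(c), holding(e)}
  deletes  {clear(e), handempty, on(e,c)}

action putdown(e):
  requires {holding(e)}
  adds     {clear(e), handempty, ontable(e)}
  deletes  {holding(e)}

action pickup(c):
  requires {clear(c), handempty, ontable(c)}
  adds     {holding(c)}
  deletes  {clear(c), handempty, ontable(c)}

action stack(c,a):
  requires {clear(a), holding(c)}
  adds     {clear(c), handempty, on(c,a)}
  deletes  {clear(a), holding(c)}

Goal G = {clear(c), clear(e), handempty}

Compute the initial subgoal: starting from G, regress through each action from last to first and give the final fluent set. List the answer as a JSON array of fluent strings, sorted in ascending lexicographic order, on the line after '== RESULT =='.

Work backward from the goal:
  through step 4 (stack(c,a)): drop {clear(c), handempty}, keep {clear(e)}, require {clear(a), holding(c)}
    → {clear(a), clear(e), holding(c)}
  through step 3 (pickup(c)): drop {holding(c)}, keep {clear(a), clear(e)}, require {clear(c), handempty, ontable(c)}
    → {clear(a), clear(c), clear(e), handempty, ontable(c)}
  through step 2 (putdown(e)): drop {clear(e), handempty}, keep {clear(a), clear(c), ontable(c)}, require {holding(e)}
    → {clear(a), clear(c), holding(e), ontable(c)}
  through step 1 (unstack(e,c)): drop {clear(c), holding(e)}, keep {clear(a), ontable(c)}, require {clear(e), handempty, on(e,c)}
    → {clear(a), clear(e), handempty, on(e,c), ontable(c)}

== RESULT ==
["clear(a)", "clear(e)", "handempty", "on(e,c)", "ontable(c)"]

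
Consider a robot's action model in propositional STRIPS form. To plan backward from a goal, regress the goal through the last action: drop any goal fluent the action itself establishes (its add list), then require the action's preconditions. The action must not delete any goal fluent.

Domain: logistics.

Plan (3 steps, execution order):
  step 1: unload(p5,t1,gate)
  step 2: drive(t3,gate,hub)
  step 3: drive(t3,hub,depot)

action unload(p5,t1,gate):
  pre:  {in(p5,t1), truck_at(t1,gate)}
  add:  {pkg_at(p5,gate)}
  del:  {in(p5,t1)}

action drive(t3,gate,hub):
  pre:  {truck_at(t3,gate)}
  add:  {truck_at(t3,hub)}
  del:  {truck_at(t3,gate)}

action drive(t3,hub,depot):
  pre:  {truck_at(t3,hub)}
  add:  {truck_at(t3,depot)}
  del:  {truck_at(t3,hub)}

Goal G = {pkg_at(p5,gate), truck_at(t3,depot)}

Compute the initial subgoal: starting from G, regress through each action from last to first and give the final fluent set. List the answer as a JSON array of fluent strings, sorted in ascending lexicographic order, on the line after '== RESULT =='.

Regress step by step:
  through step 3 (drive(t3,hub,depot)): drop {truck_at(t3,depot)}, keep {pkg_at(p5,gate)}, require {truck_at(t3,hub)}
    → {pkg_at(p5,gate), truck_at(t3,hub)}
  through step 2 (drive(t3,gate,hub)): drop {truck_at(t3,hub)}, keep {pkg_at(p5,gate)}, require {truck_at(t3,gate)}
    → {pkg_at(p5,gate), truck_at(t3,gate)}
  through step 1 (unload(p5,t1,gate)): drop {pkg_at(p5,gate)}, keep {truck_at(t3,gate)}, require {in(p5,t1), truck_at(t1,gate)}
    → {in(p5,t1), truck_at(t1,gate), truck_at(t3,gate)}

== RESULT ==
["in(p5,t1)", "truck_at(t1,gate)", "truck_at(t3,gate)"]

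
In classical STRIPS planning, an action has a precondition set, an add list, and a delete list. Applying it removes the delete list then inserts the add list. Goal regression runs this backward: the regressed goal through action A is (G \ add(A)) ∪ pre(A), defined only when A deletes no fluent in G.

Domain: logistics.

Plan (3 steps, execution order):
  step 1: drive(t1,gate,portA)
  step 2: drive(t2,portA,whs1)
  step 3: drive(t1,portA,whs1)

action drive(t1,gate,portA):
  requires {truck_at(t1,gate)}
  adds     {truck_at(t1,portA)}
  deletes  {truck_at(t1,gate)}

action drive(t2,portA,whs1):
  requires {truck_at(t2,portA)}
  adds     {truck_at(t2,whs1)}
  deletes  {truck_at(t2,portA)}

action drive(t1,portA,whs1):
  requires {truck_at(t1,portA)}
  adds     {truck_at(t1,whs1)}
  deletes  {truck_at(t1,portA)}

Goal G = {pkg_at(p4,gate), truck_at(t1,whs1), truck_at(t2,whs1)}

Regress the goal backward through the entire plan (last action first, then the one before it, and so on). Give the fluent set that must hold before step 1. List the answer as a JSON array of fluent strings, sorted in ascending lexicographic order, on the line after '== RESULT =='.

Work backward from the goal:
  through step 3 (drive(t1,portA,whs1)): drop {truck_at(t1,whs1)}, keep {pkg_at(p4,gate), truck_at(t2,whs1)}, require {truck_at(t1,portA)}
    → {pkg_at(p4,gate), truck_at(t1,portA), truck_at(t2,whs1)}
  through step 2 (drive(t2,portA,whs1)): drop {truck_at(t2,whs1)}, keep {pkg_at(p4,gate), truck_at(t1,portA)}, require {truck_at(t2,portA)}
    → {pkg_at(p4,gate), truck_at(t1,portA), truck_at(t2,portA)}
  through step 1 (drive(t1,gate,portA)): drop {truck_at(t1,portA)}, keep {pkg_at(p4,gate), truck_at(t2,portA)}, require {truck_at(t1,gate)}
    → {pkg_at(p4,gate), truck_at(t1,gate), truck_at(t2,portA)}

== RESULT ==
["pkg_at(p4,gate)", "truck_at(t1,gate)", "truck_at(t2,portA)"]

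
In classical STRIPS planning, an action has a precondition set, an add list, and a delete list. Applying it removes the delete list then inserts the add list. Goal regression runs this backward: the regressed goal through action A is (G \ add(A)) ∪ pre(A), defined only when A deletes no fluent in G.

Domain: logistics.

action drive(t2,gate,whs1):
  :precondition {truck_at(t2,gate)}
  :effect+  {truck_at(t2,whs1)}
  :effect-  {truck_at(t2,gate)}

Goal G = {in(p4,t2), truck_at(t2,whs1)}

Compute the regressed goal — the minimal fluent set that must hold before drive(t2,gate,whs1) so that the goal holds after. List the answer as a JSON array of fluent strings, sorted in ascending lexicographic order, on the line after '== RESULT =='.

Compute (G \ add) ∪ pre:
  G ∩ del = {}  (empty — regression defined)
  G \ add = {in(p4,t2), truck_at(t2,whs1)} \ {truck_at(t2,whs1)} = {in(p4,t2)}
  ∪ pre   = {in(p4,t2)} ∪ {truck_at(t2,gate)}
          = {in(p4,t2), truck_at(t2,gate)}

== RESULT ==
["in(p4,t2)", "truck_at(t2,gate)"]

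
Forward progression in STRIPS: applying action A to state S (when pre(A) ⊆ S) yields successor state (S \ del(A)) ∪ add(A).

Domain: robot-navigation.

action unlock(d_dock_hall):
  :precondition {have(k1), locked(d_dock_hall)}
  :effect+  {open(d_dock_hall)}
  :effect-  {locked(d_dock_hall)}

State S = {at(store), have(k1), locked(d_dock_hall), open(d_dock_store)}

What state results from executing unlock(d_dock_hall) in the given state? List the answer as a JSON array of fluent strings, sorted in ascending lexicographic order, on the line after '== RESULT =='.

Compute (S \ del) ∪ add:
  pre ⊆ S: {have(k1), locked(d_dock_hall)} ⊆ S  — applicable
  S \ del = {at(store), have(k1), open(d_dock_store)}
  ∪ add   = {at(store), have(k1), open(d_dock_hall), open(d_dock_store)}

== RESULT ==
["at(store)", "have(k1)", "open(d_dock_hall)", "open(d_dock_store)"]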